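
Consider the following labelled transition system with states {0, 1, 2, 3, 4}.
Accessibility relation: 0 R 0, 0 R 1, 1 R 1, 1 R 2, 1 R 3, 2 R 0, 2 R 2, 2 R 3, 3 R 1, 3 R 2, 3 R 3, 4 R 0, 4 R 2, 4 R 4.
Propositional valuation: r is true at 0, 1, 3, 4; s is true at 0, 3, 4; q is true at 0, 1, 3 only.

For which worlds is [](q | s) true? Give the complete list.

0

Let φ = [](q | s). Evaluate φ at each world:
  0 (successors {0, 1}): φ is true.
  1 (successors {1, 2, 3}): φ is false.
  2 (successors {0, 2, 3}): φ is false.
  3 (successors {1, 2, 3}): φ is false.
  4 (successors {0, 2, 4}): φ is false.
For instance, at 3:
  At 3: [](q | s) requires q | s at every successor {1, 2, 3}.
    q | s fails at 2, so [](q | s) is false at 3.
Satisfying worlds: {0}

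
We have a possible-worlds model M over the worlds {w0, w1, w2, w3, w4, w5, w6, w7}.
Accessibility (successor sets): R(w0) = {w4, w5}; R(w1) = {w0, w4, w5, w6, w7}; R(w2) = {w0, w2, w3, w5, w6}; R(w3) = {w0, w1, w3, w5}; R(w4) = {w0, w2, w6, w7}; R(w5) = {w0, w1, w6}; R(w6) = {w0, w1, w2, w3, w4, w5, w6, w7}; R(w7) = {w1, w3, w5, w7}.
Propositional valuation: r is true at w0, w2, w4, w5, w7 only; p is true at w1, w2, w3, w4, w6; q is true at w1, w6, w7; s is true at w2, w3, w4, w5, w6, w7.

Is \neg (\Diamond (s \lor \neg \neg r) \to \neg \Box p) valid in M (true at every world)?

Let φ = \neg (\Diamond (s \lor \neg \neg r) \to \neg \Box p). Evaluate φ at each world:
  w0 (successors {w4, w5}): φ is false.
  w1 (successors {w0, w4, w5, w6, w7}): φ is false.
  w2 (successors {w0, w2, w3, w5, w6}): φ is false.
  w3 (successors {w0, w1, w3, w5}): φ is false.
  w4 (successors {w0, w2, w6, w7}): φ is false.
  w5 (successors {w0, w1, w6}): φ is false.
  w6 (successors {w0, w1, w2, w3, w4, w5, w6, w7}): φ is false.
  w7 (successors {w1, w3, w5, w7}): φ is false.
Detail at w0 (counterexample):
  At w0: \Diamond (s \lor \neg \neg r) \to \neg \Box p is true, so \neg (\Diamond (s \lor \neg \neg r) \to \neg \Box p) is false.
    At w0: \Diamond (s \lor \neg \neg r) is true, \neg \Box p is true, so \Diamond (s \lor \neg \neg r) \to \neg \Box p is true.
      At w0: \Diamond (s \lor \neg \neg r) requires s \lor \neg \neg r at some successor in {w4, w5}.
        s \lor \neg \neg r holds at w4, so \Diamond (s \lor \neg \neg r) is true at w0.
      At w0: \Box p is false, so \neg \Box p is true.

No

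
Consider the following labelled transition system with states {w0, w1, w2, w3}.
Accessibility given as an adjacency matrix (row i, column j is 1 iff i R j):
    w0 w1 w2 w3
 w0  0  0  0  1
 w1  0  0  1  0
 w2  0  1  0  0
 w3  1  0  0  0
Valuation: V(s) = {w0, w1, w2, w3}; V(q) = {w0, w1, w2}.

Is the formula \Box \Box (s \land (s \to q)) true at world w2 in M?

Recall that \Box ψ holds at a world iff ψ holds at every accessible world, and \Diamond ψ holds iff ψ holds at some accessible world.
At w2: \Box \Box (s \land (s \to q)) requires \Box (s \land (s \to q)) at every successor {w1}.
    At w1: \Box (s \land (s \to q)) requires s \land (s \to q) at every successor {w2}.
      At w2: s \land (s \to q) is true.
    So \Box (s \land (s \to q)) is true at w1.
So \Box \Box (s \land (s \to q)) is true at w2.

Yes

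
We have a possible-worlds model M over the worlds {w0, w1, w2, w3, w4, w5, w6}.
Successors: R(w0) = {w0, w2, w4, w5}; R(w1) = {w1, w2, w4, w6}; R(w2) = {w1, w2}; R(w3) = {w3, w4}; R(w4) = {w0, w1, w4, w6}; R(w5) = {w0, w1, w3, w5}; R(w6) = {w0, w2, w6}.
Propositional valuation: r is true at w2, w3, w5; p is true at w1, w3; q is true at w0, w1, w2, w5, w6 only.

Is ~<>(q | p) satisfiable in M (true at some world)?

No

Recall that <>ψ holds at a world iff ψ holds at some accessible world.
Let φ = ~<>(q | p). Evaluate φ at each world:
  w0 (successors {w0, w2, w4, w5}): φ is false.
  w1 (successors {w1, w2, w4, w6}): φ is false.
  w2 (successors {w1, w2}): φ is false.
  w3 (successors {w3, w4}): φ is false.
  w4 (successors {w0, w1, w4, w6}): φ is false.
  w5 (successors {w0, w1, w3, w5}): φ is false.
  w6 (successors {w0, w2, w6}): φ is false.
For instance, at w2:
  At w2: <>(q | p) is true, so ~<>(q | p) is false.
    At w2: <>(q | p) requires q | p at some successor in {w1, w2}.
      q | p holds at w1, so <>(q | p) is true at w2.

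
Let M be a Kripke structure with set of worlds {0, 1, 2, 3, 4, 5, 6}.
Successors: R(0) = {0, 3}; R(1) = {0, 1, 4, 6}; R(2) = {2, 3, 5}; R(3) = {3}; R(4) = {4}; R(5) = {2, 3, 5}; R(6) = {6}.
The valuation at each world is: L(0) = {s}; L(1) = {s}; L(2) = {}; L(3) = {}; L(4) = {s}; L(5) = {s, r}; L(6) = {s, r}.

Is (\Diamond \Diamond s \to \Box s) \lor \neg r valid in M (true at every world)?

Let φ = (\Diamond \Diamond s \to \Box s) \lor \neg r. Evaluate φ at each world:
  0 (successors {0, 3}): φ is true.
  1 (successors {0, 1, 4, 6}): φ is true.
  2 (successors {2, 3, 5}): φ is true.
  3 (successors {3}): φ is true.
  4 (successors {4}): φ is true.
  5 (successors {2, 3, 5}): φ is false.
  6 (successors {6}): φ is true.
Detail at 5 (counterexample):
  At 5: \Diamond \Diamond s \to \Box s is false, \neg r is false, so (\Diamond \Diamond s \to \Box s) \lor \neg r is false.
    At 5: \Diamond \Diamond s is true, \Box s is false, so \Diamond \Diamond s \to \Box s is false.
      At 5: \Diamond \Diamond s requires \Diamond s at some successor in {2, 3, 5}.
        \Diamond s holds at 2, so \Diamond \Diamond s is true at 5.
      At 5: \Box s requires s at every successor {2, 3, 5}.
        s fails at 2, so \Box s is false at 5.

No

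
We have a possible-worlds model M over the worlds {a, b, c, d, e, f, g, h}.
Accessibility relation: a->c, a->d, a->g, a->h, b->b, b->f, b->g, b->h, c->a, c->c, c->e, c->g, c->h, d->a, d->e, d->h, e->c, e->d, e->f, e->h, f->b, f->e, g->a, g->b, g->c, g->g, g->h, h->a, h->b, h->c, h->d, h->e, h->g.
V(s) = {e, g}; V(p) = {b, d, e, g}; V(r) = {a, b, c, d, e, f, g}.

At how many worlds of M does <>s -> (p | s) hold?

4

Let φ = <>s -> (p | s). Evaluate φ at each world:
  a (successors {c, d, g, h}): φ is false.
  b (successors {b, f, g, h}): φ is true.
  c (successors {a, c, e, g, h}): φ is false.
  d (successors {a, e, h}): φ is true.
  e (successors {c, d, f, h}): φ is true.
  f (successors {b, e}): φ is false.
  g (successors {a, b, c, g, h}): φ is true.
  h (successors {a, b, c, d, e, g}): φ is false.
For instance, at b:
  At b: <>s is true, p | s is true, so <>s -> (p | s) is true.
    At b: <>s requires s at some successor in {b, f, g, h}.
      s holds at g, so <>s is true at b.
Satisfying worlds: {b, d, e, g}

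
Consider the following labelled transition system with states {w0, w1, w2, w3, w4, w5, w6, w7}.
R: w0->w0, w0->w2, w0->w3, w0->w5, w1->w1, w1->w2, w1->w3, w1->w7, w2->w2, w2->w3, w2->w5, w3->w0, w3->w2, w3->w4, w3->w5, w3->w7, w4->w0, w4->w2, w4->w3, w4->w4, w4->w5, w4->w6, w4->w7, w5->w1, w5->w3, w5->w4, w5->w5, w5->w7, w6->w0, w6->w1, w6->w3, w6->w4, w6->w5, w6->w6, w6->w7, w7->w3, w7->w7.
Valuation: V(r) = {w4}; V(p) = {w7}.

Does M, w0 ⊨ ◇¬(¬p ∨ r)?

At w0: ◇¬(¬p ∨ r) requires ¬(¬p ∨ r) at some successor in {w0, w2, w3, w5}.
  At w0: ¬(¬p ∨ r) is false.
  At w2: ¬(¬p ∨ r) is false.
  At w3: ¬(¬p ∨ r) is false.
  At w5: ¬(¬p ∨ r) is false.
So ◇¬(¬p ∨ r) is false at w0.

No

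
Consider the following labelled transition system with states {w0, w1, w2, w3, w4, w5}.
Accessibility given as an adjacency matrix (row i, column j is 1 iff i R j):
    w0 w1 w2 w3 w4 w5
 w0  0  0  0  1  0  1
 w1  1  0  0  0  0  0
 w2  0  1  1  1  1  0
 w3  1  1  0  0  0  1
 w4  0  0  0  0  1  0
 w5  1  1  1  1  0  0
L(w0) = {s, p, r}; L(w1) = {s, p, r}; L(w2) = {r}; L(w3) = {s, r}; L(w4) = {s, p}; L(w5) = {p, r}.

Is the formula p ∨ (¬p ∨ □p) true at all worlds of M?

Yes

Recall that □ψ holds at a world iff ψ holds at every accessible world, and ◇ψ holds iff ψ holds at some accessible world.
Let φ = p ∨ (¬p ∨ □p). Evaluate φ at each world:
  w0 (successors {w3, w5}): φ is true.
  w1 (successors {w0}): φ is true.
  w2 (successors {w1, w2, w3, w4}): φ is true.
  w3 (successors {w0, w1, w5}): φ is true.
  w4 (successors {w4}): φ is true.
  w5 (successors {w0, w1, w2, w3}): φ is true.
For instance, at w4:
  At w4: p is true, ¬p ∨ □p is true, so p ∨ (¬p ∨ □p) is true.
    At w4: ¬p is false, □p is true, so ¬p ∨ □p is true.
      At w4: □p requires p at every successor {w4}.
        At w4: p is true.
      So □p is true at w4.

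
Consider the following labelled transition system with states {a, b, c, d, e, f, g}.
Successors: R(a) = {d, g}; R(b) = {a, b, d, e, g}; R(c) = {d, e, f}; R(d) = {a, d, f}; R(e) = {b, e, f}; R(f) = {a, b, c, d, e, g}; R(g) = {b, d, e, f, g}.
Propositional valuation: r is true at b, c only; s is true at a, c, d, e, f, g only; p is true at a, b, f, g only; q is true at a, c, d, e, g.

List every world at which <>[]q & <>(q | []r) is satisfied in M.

b, d, f

Recall that []ψ holds at a world iff ψ holds at every accessible world, and <>ψ holds iff ψ holds at some accessible world.
Let φ = <>[]q & <>(q | []r). Evaluate φ at each world:
  a (successors {d, g}): φ is false.
  b (successors {a, b, d, e, g}): φ is true.
  c (successors {d, e, f}): φ is false.
  d (successors {a, d, f}): φ is true.
  e (successors {b, e, f}): φ is false.
  f (successors {a, b, c, d, e, g}): φ is true.
  g (successors {b, d, e, f, g}): φ is false.
For instance, at c:
  At c: <>[]q is false, <>(q | []r) is true, so <>[]q & <>(q | []r) is false.
    At c: <>[]q requires []q at some successor in {d, e, f}.
      At d: []q is false.
      At e: []q is false.
      At f: []q is false.
    So <>[]q is false at c.
    At c: <>(q | []r) requires q | []r at some successor in {d, e, f}.
      q | []r holds at d, so <>(q | []r) is true at c.
Satisfying worlds: {b, d, f}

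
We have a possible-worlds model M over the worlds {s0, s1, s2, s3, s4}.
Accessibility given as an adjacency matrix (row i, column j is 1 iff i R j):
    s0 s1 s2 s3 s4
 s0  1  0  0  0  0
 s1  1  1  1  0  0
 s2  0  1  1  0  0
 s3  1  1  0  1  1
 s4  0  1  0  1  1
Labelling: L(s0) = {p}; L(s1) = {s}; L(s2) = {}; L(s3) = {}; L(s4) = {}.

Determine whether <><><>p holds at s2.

At s2: <><><>p requires <><>p at some successor in {s1, s2}.
  <><>p holds at s1, so <><><>p is true at s2.
    At s1: <><>p requires <>p at some successor in {s0, s1, s2}.
      <>p holds at s0, so <><>p is true at s1.

Yes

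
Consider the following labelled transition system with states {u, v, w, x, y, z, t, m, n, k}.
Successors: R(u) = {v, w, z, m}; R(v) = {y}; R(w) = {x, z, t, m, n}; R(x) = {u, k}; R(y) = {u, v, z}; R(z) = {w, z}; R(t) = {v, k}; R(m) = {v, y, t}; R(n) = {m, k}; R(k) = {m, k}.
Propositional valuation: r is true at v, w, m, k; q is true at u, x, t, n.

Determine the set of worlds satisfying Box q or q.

u, x, t, n

Let φ = Box q or q. Evaluate φ at each world:
  u (successors {v, w, z, m}): φ is true.
  v (successors {y}): φ is false.
  w (successors {x, z, t, m, n}): φ is false.
  x (successors {u, k}): φ is true.
  y (successors {u, v, z}): φ is false.
  z (successors {w, z}): φ is false.
  t (successors {v, k}): φ is true.
  m (successors {v, y, t}): φ is false.
  n (successors {m, k}): φ is true.
  k (successors {m, k}): φ is false.
For instance, at z:
  At z: Box q is false, q is false, so Box q or q is false.
    At z: Box q requires q at every successor {w, z}.
      q fails at w, so Box q is false at z.
Satisfying worlds: {u, x, t, n}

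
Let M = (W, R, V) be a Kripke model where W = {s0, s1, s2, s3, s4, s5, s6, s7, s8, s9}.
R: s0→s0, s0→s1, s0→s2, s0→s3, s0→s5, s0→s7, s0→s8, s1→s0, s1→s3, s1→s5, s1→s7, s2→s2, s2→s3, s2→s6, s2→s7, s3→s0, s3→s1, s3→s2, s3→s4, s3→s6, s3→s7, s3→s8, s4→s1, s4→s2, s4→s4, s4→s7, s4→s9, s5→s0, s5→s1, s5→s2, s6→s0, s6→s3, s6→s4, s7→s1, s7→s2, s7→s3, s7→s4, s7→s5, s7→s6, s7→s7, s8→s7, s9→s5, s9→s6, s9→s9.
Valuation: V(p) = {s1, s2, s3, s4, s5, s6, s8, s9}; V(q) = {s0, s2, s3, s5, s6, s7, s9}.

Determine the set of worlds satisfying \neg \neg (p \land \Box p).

s9

Let φ = \neg \neg (p \land \Box p). Evaluate φ at each world:
  s0 (successors {s0, s1, s2, s3, s5, s7, s8}): φ is false.
  s1 (successors {s0, s3, s5, s7}): φ is false.
  s2 (successors {s2, s3, s6, s7}): φ is false.
  s3 (successors {s0, s1, s2, s4, s6, s7, s8}): φ is false.
  s4 (successors {s1, s2, s4, s7, s9}): φ is false.
  s5 (successors {s0, s1, s2}): φ is false.
  s6 (successors {s0, s3, s4}): φ is false.
  s7 (successors {s1, s2, s3, s4, s5, s6, s7}): φ is false.
  s8 (successors {s7}): φ is false.
  s9 (successors {s5, s6, s9}): φ is true.
For instance, at s3:
  At s3: \neg (p \land \Box p) is true, so \neg \neg (p \land \Box p) is false.
    At s3: p \land \Box p is false, so \neg (p \land \Box p) is true.
      At s3: p is true, \Box p is false, so p \land \Box p is false.
Satisfying worlds: {s9}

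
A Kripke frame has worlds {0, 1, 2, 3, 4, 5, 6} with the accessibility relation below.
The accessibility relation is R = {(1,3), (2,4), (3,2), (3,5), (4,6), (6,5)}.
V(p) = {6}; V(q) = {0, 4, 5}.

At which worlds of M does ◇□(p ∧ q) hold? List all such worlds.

3, 6

Let φ = ◇□(p ∧ q). Evaluate φ at each world:
  0 (successors ∅): φ is false.
  1 (successors {3}): φ is false.
  2 (successors {4}): φ is false.
  3 (successors {2, 5}): φ is true.
  4 (successors {6}): φ is false.
  5 (successors ∅): φ is false.
  6 (successors {5}): φ is true.
For instance, at 4:
  At 4: ◇□(p ∧ q) requires □(p ∧ q) at some successor in {6}.
    At 6: □(p ∧ q) is false.
  So ◇□(p ∧ q) is false at 4.
Satisfying worlds: {3, 6}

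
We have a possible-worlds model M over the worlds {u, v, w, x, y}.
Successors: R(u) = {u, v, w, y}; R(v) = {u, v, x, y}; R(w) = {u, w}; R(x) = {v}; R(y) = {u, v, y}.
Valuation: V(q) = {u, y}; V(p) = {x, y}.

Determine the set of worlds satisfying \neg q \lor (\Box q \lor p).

v, w, x, y

Let φ = \neg q \lor (\Box q \lor p). Evaluate φ at each world:
  u (successors {u, v, w, y}): φ is false.
  v (successors {u, v, x, y}): φ is true.
  w (successors {u, w}): φ is true.
  x (successors {v}): φ is true.
  y (successors {u, v, y}): φ is true.
For instance, at v:
  At v: \neg q is true, \Box q \lor p is false, so \neg q \lor (\Box q \lor p) is true.
    At v: \Box q is false, p is false, so \Box q \lor p is false.
      At v: \Box q requires q at every successor {u, v, x, y}.
        q fails at v, so \Box q is false at v.
Satisfying worlds: {v, w, x, y}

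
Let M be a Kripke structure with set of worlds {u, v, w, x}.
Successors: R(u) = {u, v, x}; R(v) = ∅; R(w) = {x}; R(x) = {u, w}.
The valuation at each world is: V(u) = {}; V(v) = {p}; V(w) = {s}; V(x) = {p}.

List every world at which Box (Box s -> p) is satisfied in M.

Let φ = Box (Box s -> p). Evaluate φ at each world:
  u (successors {u, v, x}): φ is true.
  v (successors ∅): φ is true.
  w (successors {x}): φ is true.
  x (successors {u, w}): φ is true.
For instance, at x:
  At x: Box (Box s -> p) requires Box s -> p at every successor {u, w}.
      At u: Box s is false, p is false, so Box s -> p is true.
      At w: Box s is false, p is false, so Box s -> p is true.
  So Box (Box s -> p) is true at x.
Satisfying worlds: {u, v, w, x}

u, v, w, x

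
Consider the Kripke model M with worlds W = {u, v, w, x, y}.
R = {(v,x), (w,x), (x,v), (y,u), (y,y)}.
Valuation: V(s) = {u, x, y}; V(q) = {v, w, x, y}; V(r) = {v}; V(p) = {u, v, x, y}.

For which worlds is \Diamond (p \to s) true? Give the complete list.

Let φ = \Diamond (p \to s). Evaluate φ at each world:
  u (successors ∅): φ is false.
  v (successors {x}): φ is true.
  w (successors {x}): φ is true.
  x (successors {v}): φ is false.
  y (successors {u, y}): φ is true.
For instance, at v:
  At v: \Diamond (p \to s) requires p \to s at some successor in {x}.
    p \to s holds at x, so \Diamond (p \to s) is true at v.
Satisfying worlds: {v, w, y}

v, w, y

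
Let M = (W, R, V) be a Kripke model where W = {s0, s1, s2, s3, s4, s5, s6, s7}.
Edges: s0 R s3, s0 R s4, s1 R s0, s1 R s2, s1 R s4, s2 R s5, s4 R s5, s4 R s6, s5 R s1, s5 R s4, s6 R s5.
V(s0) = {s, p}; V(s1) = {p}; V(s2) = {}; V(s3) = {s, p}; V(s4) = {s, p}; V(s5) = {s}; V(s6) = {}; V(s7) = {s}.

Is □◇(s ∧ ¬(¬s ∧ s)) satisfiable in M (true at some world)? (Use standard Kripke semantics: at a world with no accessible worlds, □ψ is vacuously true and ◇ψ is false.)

Yes

Let φ = □◇(s ∧ ¬(¬s ∧ s)). Evaluate φ at each world:
  s0 (successors {s3, s4}): φ is false.
  s1 (successors {s0, s2, s4}): φ is true.
  s2 (successors {s5}): φ is true.
  s3 (successors ∅): φ is true.
  s4 (successors {s5, s6}): φ is true.
  s5 (successors {s1, s4}): φ is true.
  s6 (successors {s5}): φ is true.
  s7 (successors ∅): φ is true.
Detail at s1 (witness):
  At s1: □◇(s ∧ ¬(¬s ∧ s)) requires ◇(s ∧ ¬(¬s ∧ s)) at every successor {s0, s2, s4}.
      At s0: ◇(s ∧ ¬(¬s ∧ s)) requires s ∧ ¬(¬s ∧ s) at some successor in {s3, s4}.
        s ∧ ¬(¬s ∧ s) holds at s3, so ◇(s ∧ ¬(¬s ∧ s)) is true at s0.
      At s2: ◇(s ∧ ¬(¬s ∧ s)) requires s ∧ ¬(¬s ∧ s) at some successor in {s5}.
        s ∧ ¬(¬s ∧ s) holds at s5, so ◇(s ∧ ¬(¬s ∧ s)) is true at s2.
      At s4: ◇(s ∧ ¬(¬s ∧ s)) requires s ∧ ¬(¬s ∧ s) at some successor in {s5, s6}.
        s ∧ ¬(¬s ∧ s) holds at s5, so ◇(s ∧ ¬(¬s ∧ s)) is true at s4.
  So □◇(s ∧ ¬(¬s ∧ s)) is true at s1.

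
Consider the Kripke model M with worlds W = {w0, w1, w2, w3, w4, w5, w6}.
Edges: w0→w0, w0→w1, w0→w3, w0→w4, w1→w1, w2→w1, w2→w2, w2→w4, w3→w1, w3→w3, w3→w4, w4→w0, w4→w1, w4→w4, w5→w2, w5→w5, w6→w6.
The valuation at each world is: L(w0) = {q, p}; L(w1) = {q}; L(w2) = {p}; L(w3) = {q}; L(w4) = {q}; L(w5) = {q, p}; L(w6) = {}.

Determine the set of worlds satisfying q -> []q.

w0, w1, w2, w3, w4, w6

Let φ = q -> []q. Evaluate φ at each world:
  w0 (successors {w0, w1, w3, w4}): φ is true.
  w1 (successors {w1}): φ is true.
  w2 (successors {w1, w2, w4}): φ is true.
  w3 (successors {w1, w3, w4}): φ is true.
  w4 (successors {w0, w1, w4}): φ is true.
  w5 (successors {w2, w5}): φ is false.
  w6 (successors {w6}): φ is true.
For instance, at w0:
  At w0: q is true, []q is true, so q -> []q is true.
    At w0: []q requires q at every successor {w0, w1, w3, w4}.
      At w0: q is true.
      At w1: q is true.
      At w3: q is true.
      At w4: q is true.
    So []q is true at w0.
Satisfying worlds: {w0, w1, w2, w3, w4, w6}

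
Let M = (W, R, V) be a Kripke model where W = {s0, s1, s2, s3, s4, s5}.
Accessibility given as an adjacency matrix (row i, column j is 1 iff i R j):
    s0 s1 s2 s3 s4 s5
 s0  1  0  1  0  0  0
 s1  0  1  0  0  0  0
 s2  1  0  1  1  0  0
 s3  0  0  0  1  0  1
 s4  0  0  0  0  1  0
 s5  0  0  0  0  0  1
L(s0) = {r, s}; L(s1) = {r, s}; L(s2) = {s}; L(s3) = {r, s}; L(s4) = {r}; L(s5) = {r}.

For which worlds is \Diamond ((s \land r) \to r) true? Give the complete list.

s0, s1, s2, s3, s4, s5

Let φ = \Diamond ((s \land r) \to r). Evaluate φ at each world:
  s0 (successors {s0, s2}): φ is true.
  s1 (successors {s1}): φ is true.
  s2 (successors {s0, s2, s3}): φ is true.
  s3 (successors {s3, s5}): φ is true.
  s4 (successors {s4}): φ is true.
  s5 (successors {s5}): φ is true.
For instance, at s2:
  At s2: \Diamond ((s \land r) \to r) requires (s \land r) \to r at some successor in {s0, s2, s3}.
    (s \land r) \to r holds at s0, so \Diamond ((s \land r) \to r) is true at s2.
Satisfying worlds: {s0, s1, s2, s3, s4, s5}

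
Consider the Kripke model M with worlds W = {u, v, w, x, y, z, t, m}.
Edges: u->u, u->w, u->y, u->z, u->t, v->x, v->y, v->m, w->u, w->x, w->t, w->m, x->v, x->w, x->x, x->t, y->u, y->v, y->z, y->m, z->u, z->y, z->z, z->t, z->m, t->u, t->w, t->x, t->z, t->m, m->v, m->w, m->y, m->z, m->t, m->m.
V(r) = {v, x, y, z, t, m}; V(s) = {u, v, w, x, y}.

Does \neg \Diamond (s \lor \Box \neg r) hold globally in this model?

Recall that \Box ψ holds at a world iff ψ holds at every accessible world, and \Diamond ψ holds iff ψ holds at some accessible world.
Let φ = \neg \Diamond (s \lor \Box \neg r). Evaluate φ at each world:
  u (successors {u, w, y, z, t}): φ is false.
  v (successors {x, y, m}): φ is false.
  w (successors {u, x, t, m}): φ is false.
  x (successors {v, w, x, t}): φ is false.
  y (successors {u, v, z, m}): φ is false.
  z (successors {u, y, z, t, m}): φ is false.
  t (successors {u, w, x, z, m}): φ is false.
  m (successors {v, w, y, z, t, m}): φ is false.
Detail at u (counterexample):
  At u: \Diamond (s \lor \Box \neg r) is true, so \neg \Diamond (s \lor \Box \neg r) is false.
    At u: \Diamond (s \lor \Box \neg r) requires s \lor \Box \neg r at some successor in {u, w, y, z, t}.
      s \lor \Box \neg r holds at u, so \Diamond (s \lor \Box \neg r) is true at u.

No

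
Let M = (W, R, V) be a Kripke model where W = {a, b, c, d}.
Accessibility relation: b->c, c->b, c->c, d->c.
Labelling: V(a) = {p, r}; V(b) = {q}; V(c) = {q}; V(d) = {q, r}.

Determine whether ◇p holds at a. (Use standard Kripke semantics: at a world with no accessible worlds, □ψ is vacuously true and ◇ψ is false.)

At a: no accessible worlds, so ◇p is false.

No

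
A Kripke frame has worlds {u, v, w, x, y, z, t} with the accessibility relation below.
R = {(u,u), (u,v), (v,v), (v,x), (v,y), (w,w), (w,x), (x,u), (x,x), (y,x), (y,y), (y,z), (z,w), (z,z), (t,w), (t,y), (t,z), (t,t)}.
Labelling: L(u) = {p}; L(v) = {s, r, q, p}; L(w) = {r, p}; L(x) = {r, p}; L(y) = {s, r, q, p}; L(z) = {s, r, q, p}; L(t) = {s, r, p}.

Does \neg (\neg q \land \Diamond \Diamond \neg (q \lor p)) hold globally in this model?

Yes

Let φ = \neg (\neg q \land \Diamond \Diamond \neg (q \lor p)). Evaluate φ at each world:
  u (successors {u, v}): φ is true.
  v (successors {v, x, y}): φ is true.
  w (successors {w, x}): φ is true.
  x (successors {u, x}): φ is true.
  y (successors {x, y, z}): φ is true.
  z (successors {w, z}): φ is true.
  t (successors {w, y, z, t}): φ is true.
For instance, at w:
  At w: \neg q \land \Diamond \Diamond \neg (q \lor p) is false, so \neg (\neg q \land \Diamond \Diamond \neg (q \lor p)) is true.
    At w: \neg q is true, \Diamond \Diamond \neg (q \lor p) is false, so \neg q \land \Diamond \Diamond \neg (q \lor p) is false.
      At w: \Diamond \Diamond \neg (q \lor p) requires \Diamond \neg (q \lor p) at some successor in {w, x}.
        At w: \Diamond \neg (q \lor p) is false.
        At x: \Diamond \neg (q \lor p) is false.
      So \Diamond \Diamond \neg (q \lor p) is false at w.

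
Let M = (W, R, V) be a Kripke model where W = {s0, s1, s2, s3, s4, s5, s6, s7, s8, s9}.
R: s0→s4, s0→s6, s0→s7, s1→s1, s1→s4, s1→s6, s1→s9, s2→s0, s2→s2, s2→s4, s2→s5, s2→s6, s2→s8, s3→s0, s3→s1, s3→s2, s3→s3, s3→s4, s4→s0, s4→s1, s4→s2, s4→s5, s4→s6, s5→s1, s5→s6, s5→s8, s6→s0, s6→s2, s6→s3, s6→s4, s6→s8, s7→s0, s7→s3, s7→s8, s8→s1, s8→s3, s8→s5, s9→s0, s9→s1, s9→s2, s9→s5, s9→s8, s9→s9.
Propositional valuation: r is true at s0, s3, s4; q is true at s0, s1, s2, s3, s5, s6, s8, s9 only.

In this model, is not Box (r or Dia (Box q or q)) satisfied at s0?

No

At s0: Box (r or Dia (Box q or q)) is true, so not Box (r or Dia (Box q or q)) is false.
  At s0: Box (r or Dia (Box q or q)) requires r or Dia (Box q or q) at every successor {s4, s6, s7}.
      At s4: r is true, Dia (Box q or q) is true, so r or Dia (Box q or q) is true.
      At s6: r is false, Dia (Box q or q) is true, so r or Dia (Box q or q) is true.
      At s7: r is false, Dia (Box q or q) is true, so r or Dia (Box q or q) is true.
  So Box (r or Dia (Box q or q)) is true at s0.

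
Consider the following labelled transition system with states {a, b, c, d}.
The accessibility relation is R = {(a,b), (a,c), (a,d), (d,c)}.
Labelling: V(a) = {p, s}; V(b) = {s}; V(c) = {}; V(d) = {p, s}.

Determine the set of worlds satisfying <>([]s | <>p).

a, d

Let φ = <>([]s | <>p). Evaluate φ at each world:
  a (successors {b, c, d}): φ is true.
  b (successors ∅): φ is false.
  c (successors ∅): φ is false.
  d (successors {c}): φ is true.
For instance, at a:
  At a: <>([]s | <>p) requires []s | <>p at some successor in {b, c, d}.
    []s | <>p holds at b, so <>([]s | <>p) is true at a.
      At b: []s is true, <>p is false, so []s | <>p is true.
Satisfying worlds: {a, d}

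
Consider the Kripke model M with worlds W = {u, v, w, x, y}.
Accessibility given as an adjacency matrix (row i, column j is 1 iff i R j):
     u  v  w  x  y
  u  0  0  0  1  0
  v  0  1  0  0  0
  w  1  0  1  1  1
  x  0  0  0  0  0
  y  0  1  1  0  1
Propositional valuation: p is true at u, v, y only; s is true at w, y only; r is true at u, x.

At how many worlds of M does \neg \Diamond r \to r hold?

3

Recall that \Diamond ψ holds at a world iff ψ holds at some accessible world.
Let φ = \neg \Diamond r \to r. Evaluate φ at each world:
  u (successors {x}): φ is true.
  v (successors {v}): φ is false.
  w (successors {u, w, x, y}): φ is true.
  x (successors ∅): φ is true.
  y (successors {v, w, y}): φ is false.
For instance, at v:
  At v: \neg \Diamond r is true, r is false, so \neg \Diamond r \to r is false.
    At v: \Diamond r is false, so \neg \Diamond r is true.
      At v: \Diamond r requires r at some successor in {v}.
        At v: r is false.
      So \Diamond r is false at v.
Satisfying worlds: {u, w, x}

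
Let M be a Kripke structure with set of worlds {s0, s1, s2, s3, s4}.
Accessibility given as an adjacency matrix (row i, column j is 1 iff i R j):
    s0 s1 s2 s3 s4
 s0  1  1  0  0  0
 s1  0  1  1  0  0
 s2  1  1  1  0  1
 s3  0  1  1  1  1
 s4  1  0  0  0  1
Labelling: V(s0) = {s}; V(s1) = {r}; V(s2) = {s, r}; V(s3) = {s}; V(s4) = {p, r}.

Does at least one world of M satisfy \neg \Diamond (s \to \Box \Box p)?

No

Let φ = \neg \Diamond (s \to \Box \Box p). Evaluate φ at each world:
  s0 (successors {s0, s1}): φ is false.
  s1 (successors {s1, s2}): φ is false.
  s2 (successors {s0, s1, s2, s4}): φ is false.
  s3 (successors {s1, s2, s3, s4}): φ is false.
  s4 (successors {s0, s4}): φ is false.
For instance, at s4:
  At s4: \Diamond (s \to \Box \Box p) is true, so \neg \Diamond (s \to \Box \Box p) is false.
    At s4: \Diamond (s \to \Box \Box p) requires s \to \Box \Box p at some successor in {s0, s4}.
      s \to \Box \Box p holds at s4, so \Diamond (s \to \Box \Box p) is true at s4.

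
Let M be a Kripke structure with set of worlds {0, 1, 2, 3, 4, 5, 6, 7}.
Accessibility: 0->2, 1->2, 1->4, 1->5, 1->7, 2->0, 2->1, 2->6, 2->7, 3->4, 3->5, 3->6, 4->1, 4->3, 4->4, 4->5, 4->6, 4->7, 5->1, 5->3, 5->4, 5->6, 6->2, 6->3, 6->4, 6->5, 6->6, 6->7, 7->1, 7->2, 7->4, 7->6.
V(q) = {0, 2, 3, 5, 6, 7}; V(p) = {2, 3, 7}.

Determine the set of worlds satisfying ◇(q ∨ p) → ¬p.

Let φ = ◇(q ∨ p) → ¬p. Evaluate φ at each world:
  0 (successors {2}): φ is true.
  1 (successors {2, 4, 5, 7}): φ is true.
  2 (successors {0, 1, 6, 7}): φ is false.
  3 (successors {4, 5, 6}): φ is false.
  4 (successors {1, 3, 4, 5, 6, 7}): φ is true.
  5 (successors {1, 3, 4, 6}): φ is true.
  6 (successors {2, 3, 4, 5, 6, 7}): φ is true.
  7 (successors {1, 2, 4, 6}): φ is false.
For instance, at 1:
  At 1: ◇(q ∨ p) is true, ¬p is true, so ◇(q ∨ p) → ¬p is true.
    At 1: ◇(q ∨ p) requires q ∨ p at some successor in {2, 4, 5, 7}.
      q ∨ p holds at 2, so ◇(q ∨ p) is true at 1.
Satisfying worlds: {0, 1, 4, 5, 6}

0, 1, 4, 5, 6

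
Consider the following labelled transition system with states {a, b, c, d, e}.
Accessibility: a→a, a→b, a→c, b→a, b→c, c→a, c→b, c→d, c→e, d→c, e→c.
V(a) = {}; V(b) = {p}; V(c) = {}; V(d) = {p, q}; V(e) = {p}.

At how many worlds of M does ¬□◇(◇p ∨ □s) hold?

Recall that □ψ holds at a world iff ψ holds at every accessible world, and ◇ψ holds iff ψ holds at some accessible world.
Let φ = ¬□◇(◇p ∨ □s). Evaluate φ at each world:
  a (successors {a, b, c}): φ is false.
  b (successors {a, c}): φ is false.
  c (successors {a, b, d, e}): φ is false.
  d (successors {c}): φ is false.
  e (successors {c}): φ is false.
For instance, at d:
  At d: □◇(◇p ∨ □s) is true, so ¬□◇(◇p ∨ □s) is false.
    At d: □◇(◇p ∨ □s) requires ◇(◇p ∨ □s) at every successor {c}.
      At c: ◇(◇p ∨ □s) is true.
    So □◇(◇p ∨ □s) is true at d.
Satisfying worlds: none.

0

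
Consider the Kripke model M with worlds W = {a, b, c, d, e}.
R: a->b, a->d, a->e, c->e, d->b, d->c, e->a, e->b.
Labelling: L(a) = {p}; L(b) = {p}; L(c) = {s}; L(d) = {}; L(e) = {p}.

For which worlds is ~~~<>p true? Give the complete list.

Let φ = ~~~<>p. Evaluate φ at each world:
  a (successors {b, d, e}): φ is false.
  b (successors ∅): φ is true.
  c (successors {e}): φ is false.
  d (successors {b, c}): φ is false.
  e (successors {a, b}): φ is false.
For instance, at d:
  At d: ~~<>p is true, so ~~~<>p is false.
    At d: ~<>p is false, so ~~<>p is true.
      At d: <>p is true, so ~<>p is false.
Satisfying worlds: {b}

b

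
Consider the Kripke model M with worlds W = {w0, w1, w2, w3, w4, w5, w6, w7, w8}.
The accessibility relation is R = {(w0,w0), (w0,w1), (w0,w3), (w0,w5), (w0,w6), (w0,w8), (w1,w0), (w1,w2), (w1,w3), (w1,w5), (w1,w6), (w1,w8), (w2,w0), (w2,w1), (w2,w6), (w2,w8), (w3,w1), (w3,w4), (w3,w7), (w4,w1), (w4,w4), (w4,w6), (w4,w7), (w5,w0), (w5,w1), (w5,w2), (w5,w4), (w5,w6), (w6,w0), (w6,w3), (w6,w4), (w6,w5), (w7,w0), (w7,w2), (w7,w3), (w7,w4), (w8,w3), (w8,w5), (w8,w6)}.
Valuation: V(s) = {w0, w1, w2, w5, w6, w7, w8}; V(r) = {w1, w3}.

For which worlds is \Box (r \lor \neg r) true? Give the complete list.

Let φ = \Box (r \lor \neg r). Evaluate φ at each world:
  w0 (successors {w0, w1, w3, w5, w6, w8}): φ is true.
  w1 (successors {w0, w2, w3, w5, w6, w8}): φ is true.
  w2 (successors {w0, w1, w6, w8}): φ is true.
  w3 (successors {w1, w4, w7}): φ is true.
  w4 (successors {w1, w4, w6, w7}): φ is true.
  w5 (successors {w0, w1, w2, w4, w6}): φ is true.
  w6 (successors {w0, w3, w4, w5}): φ is true.
  w7 (successors {w0, w2, w3, w4}): φ is true.
  w8 (successors {w3, w5, w6}): φ is true.
For instance, at w2:
  At w2: \Box (r \lor \neg r) requires r \lor \neg r at every successor {w0, w1, w6, w8}.
    At w0: r \lor \neg r is true.
    At w1: r \lor \neg r is true.
    At w6: r \lor \neg r is true.
    At w8: r \lor \neg r is true.
  So \Box (r \lor \neg r) is true at w2.
Satisfying worlds: {w0, w1, w2, w3, w4, w5, w6, w7, w8}

w0, w1, w2, w3, w4, w5, w6, w7, w8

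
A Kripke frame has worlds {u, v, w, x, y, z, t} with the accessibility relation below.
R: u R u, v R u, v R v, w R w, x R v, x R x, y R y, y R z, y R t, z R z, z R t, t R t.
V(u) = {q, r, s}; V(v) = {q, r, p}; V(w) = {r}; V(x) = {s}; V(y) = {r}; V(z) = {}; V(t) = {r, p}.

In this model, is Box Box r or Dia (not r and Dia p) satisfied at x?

At x: Box Box r is false, Dia (not r and Dia p) is true, so Box Box r or Dia (not r and Dia p) is true.
  At x: Box Box r requires Box r at every successor {v, x}.
    Box r fails at x, so Box Box r is false at x.
      At x: Box r requires r at every successor {v, x}.
        r fails at x, so Box r is false at x.
  At x: Dia (not r and Dia p) requires not r and Dia p at some successor in {v, x}.
    not r and Dia p holds at x, so Dia (not r and Dia p) is true at x.
      At x: not r is true, Dia p is true, so not r and Dia p is true.

Yes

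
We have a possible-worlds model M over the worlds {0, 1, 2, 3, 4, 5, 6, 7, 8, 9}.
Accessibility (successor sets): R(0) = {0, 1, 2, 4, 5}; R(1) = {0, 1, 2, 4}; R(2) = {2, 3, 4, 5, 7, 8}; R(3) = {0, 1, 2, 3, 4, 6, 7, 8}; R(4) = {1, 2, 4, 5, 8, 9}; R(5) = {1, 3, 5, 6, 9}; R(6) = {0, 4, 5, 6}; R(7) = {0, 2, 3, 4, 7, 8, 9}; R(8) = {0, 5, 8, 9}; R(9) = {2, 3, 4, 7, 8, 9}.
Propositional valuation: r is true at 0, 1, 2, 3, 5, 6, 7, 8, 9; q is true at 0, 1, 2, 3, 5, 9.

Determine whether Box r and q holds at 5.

At 5: Box r is true, q is true, so Box r and q is true.
  At 5: Box r requires r at every successor {1, 3, 5, 6, 9}.
    At 1: r is true.
    At 3: r is true.
    At 5: r is true.
    At 6: r is true.
    At 9: r is true.
  So Box r is true at 5.

Yes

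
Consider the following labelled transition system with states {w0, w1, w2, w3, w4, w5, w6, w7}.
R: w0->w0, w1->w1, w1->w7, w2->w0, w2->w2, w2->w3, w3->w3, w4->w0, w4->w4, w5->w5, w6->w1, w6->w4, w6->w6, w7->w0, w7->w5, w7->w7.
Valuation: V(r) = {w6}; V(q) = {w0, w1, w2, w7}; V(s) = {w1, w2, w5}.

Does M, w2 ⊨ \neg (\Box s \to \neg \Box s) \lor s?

Yes

Recall that \Box ψ holds at a world iff ψ holds at every accessible world, and \Diamond ψ holds iff ψ holds at some accessible world.
At w2: \neg (\Box s \to \neg \Box s) is false, s is true, so \neg (\Box s \to \neg \Box s) \lor s is true.
  At w2: \Box s \to \neg \Box s is true, so \neg (\Box s \to \neg \Box s) is false.
    At w2: \Box s is false, \neg \Box s is true, so \Box s \to \neg \Box s is true.
      At w2: \Box s requires s at every successor {w0, w2, w3}.
        s fails at w0, so \Box s is false at w2.
      At w2: \Box s is false, so \neg \Box s is true.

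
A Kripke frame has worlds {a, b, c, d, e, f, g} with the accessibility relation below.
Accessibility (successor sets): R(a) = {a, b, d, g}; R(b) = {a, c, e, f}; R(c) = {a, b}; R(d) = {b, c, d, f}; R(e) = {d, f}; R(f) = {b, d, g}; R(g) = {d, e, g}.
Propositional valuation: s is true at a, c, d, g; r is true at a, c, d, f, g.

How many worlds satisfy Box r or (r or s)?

Let φ = Box r or (r or s). Evaluate φ at each world:
  a (successors {a, b, d, g}): φ is true.
  b (successors {a, c, e, f}): φ is false.
  c (successors {a, b}): φ is true.
  d (successors {b, c, d, f}): φ is true.
  e (successors {d, f}): φ is true.
  f (successors {b, d, g}): φ is true.
  g (successors {d, e, g}): φ is true.
For instance, at c:
  At c: Box r is false, r or s is true, so Box r or (r or s) is true.
    At c: Box r requires r at every successor {a, b}.
      r fails at b, so Box r is false at c.
Satisfying worlds: {a, c, d, e, f, g}

6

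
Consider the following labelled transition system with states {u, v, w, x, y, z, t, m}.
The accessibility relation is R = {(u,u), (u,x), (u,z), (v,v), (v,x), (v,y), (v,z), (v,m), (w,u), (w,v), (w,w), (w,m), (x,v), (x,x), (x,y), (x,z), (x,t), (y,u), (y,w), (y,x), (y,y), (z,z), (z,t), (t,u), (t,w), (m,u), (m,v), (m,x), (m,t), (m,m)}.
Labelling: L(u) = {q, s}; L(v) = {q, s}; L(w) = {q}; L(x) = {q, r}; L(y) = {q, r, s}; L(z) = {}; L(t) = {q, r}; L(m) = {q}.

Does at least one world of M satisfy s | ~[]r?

Yes

Let φ = s | ~[]r. Evaluate φ at each world:
  u (successors {u, x, z}): φ is true.
  v (successors {v, x, y, z, m}): φ is true.
  w (successors {u, v, w, m}): φ is true.
  x (successors {v, x, y, z, t}): φ is true.
  y (successors {u, w, x, y}): φ is true.
  z (successors {z, t}): φ is true.
  t (successors {u, w}): φ is true.
  m (successors {u, v, x, t, m}): φ is true.
Detail at u (witness):
  At u: s is true, ~[]r is true, so s | ~[]r is true.
    At u: []r is false, so ~[]r is true.
      At u: []r requires r at every successor {u, x, z}.
        r fails at u, so []r is false at u.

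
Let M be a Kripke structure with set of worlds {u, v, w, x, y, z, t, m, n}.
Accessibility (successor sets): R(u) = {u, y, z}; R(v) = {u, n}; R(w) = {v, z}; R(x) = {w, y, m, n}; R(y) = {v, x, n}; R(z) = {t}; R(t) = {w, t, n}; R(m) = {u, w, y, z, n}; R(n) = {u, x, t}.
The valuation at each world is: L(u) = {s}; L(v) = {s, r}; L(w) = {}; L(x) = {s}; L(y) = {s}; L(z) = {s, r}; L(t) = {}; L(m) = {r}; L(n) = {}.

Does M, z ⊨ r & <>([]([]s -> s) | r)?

At z: r is true, <>([]([]s -> s) | r) is false, so r & <>([]([]s -> s) | r) is false.
  At z: <>([]([]s -> s) | r) requires []([]s -> s) | r at some successor in {t}.
    At t: []([]s -> s) | r is false.
  So <>([]([]s -> s) | r) is false at z.

No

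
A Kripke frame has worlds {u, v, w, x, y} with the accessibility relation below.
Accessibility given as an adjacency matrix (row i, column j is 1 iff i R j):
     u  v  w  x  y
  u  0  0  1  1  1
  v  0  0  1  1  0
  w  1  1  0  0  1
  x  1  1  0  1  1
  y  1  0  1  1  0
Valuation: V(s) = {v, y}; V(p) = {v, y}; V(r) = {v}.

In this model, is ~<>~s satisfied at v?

No

At v: <>~s is true, so ~<>~s is false.
  At v: <>~s requires ~s at some successor in {w, x}.
    ~s holds at w, so <>~s is true at v.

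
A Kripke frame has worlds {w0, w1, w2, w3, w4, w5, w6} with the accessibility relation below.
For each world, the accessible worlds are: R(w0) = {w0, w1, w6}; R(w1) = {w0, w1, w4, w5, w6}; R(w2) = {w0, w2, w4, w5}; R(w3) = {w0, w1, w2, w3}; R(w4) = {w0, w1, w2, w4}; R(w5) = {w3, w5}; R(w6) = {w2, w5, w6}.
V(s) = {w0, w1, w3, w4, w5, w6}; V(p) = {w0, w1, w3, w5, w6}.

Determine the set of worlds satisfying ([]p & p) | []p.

w0, w5

Let φ = ([]p & p) | []p. Evaluate φ at each world:
  w0 (successors {w0, w1, w6}): φ is true.
  w1 (successors {w0, w1, w4, w5, w6}): φ is false.
  w2 (successors {w0, w2, w4, w5}): φ is false.
  w3 (successors {w0, w1, w2, w3}): φ is false.
  w4 (successors {w0, w1, w2, w4}): φ is false.
  w5 (successors {w3, w5}): φ is true.
  w6 (successors {w2, w5, w6}): φ is false.
For instance, at w3:
  At w3: []p & p is false, []p is false, so ([]p & p) | []p is false.
    At w3: []p is false, p is true, so []p & p is false.
      At w3: []p requires p at every successor {w0, w1, w2, w3}.
        p fails at w2, so []p is false at w3.
    At w3: []p requires p at every successor {w0, w1, w2, w3}.
      p fails at w2, so []p is false at w3.
Satisfying worlds: {w0, w5}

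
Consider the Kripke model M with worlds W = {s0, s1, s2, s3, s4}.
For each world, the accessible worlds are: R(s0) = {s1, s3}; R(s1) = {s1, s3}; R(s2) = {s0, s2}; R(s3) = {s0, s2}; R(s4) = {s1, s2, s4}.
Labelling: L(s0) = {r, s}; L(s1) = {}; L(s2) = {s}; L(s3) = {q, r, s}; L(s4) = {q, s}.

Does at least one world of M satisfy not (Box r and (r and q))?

Recall that Box ψ holds at a world iff ψ holds at every accessible world, and Dia ψ holds iff ψ holds at some accessible world.
Let φ = not (Box r and (r and q)). Evaluate φ at each world:
  s0 (successors {s1, s3}): φ is true.
  s1 (successors {s1, s3}): φ is true.
  s2 (successors {s0, s2}): φ is true.
  s3 (successors {s0, s2}): φ is true.
  s4 (successors {s1, s2, s4}): φ is true.
Detail at s0 (witness):
  At s0: Box r and (r and q) is false, so not (Box r and (r and q)) is true.
    At s0: Box r is false, r and q is false, so Box r and (r and q) is false.
      At s0: Box r requires r at every successor {s1, s3}.
        r fails at s1, so Box r is false at s0.

Yes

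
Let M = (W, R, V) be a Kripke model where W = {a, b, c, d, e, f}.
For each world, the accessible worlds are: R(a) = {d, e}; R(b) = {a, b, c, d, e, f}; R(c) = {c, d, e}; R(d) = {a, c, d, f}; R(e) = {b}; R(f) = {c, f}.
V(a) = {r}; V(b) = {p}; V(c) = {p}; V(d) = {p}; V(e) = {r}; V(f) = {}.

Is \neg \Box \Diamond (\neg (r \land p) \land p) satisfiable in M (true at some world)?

Let φ = \neg \Box \Diamond (\neg (r \land p) \land p). Evaluate φ at each world:
  a (successors {d, e}): φ is false.
  b (successors {a, b, c, d, e, f}): φ is false.
  c (successors {c, d, e}): φ is false.
  d (successors {a, c, d, f}): φ is false.
  e (successors {b}): φ is false.
  f (successors {c, f}): φ is false.
For instance, at d:
  At d: \Box \Diamond (\neg (r \land p) \land p) is true, so \neg \Box \Diamond (\neg (r \land p) \land p) is false.
    At d: \Box \Diamond (\neg (r \land p) \land p) requires \Diamond (\neg (r \land p) \land p) at every successor {a, c, d, f}.
      At a: \Diamond (\neg (r \land p) \land p) is true.
      At c: \Diamond (\neg (r \land p) \land p) is true.
      At d: \Diamond (\neg (r \land p) \land p) is true.
      At f: \Diamond (\neg (r \land p) \land p) is true.
    So \Box \Diamond (\neg (r \land p) \land p) is true at d.

No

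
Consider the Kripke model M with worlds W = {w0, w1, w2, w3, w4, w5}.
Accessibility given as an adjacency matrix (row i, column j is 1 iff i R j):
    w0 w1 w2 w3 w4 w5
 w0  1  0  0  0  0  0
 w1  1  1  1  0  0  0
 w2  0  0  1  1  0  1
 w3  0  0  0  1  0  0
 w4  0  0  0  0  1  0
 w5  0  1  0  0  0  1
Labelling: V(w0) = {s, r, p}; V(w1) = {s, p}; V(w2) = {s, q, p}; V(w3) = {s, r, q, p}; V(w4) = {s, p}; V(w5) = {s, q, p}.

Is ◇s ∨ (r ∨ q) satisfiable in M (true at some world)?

Let φ = ◇s ∨ (r ∨ q). Evaluate φ at each world:
  w0 (successors {w0}): φ is true.
  w1 (successors {w0, w1, w2}): φ is true.
  w2 (successors {w2, w3, w5}): φ is true.
  w3 (successors {w3}): φ is true.
  w4 (successors {w4}): φ is true.
  w5 (successors {w1, w5}): φ is true.
Detail at w0 (witness):
  At w0: ◇s is true, r ∨ q is true, so ◇s ∨ (r ∨ q) is true.
    At w0: ◇s requires s at some successor in {w0}.
      s holds at w0, so ◇s is true at w0.

Yes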